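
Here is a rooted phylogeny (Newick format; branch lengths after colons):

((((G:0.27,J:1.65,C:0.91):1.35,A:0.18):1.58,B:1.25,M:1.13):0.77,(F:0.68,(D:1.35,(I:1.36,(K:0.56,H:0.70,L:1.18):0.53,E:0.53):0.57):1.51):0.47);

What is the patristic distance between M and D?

The path runs M → … → MRCA → … → D; the MRCA is the root of the tree.
Branch lengths along that path: 1.13 + 0.77 + 0.47 + 1.51 + 1.35 = 5.23.

5.23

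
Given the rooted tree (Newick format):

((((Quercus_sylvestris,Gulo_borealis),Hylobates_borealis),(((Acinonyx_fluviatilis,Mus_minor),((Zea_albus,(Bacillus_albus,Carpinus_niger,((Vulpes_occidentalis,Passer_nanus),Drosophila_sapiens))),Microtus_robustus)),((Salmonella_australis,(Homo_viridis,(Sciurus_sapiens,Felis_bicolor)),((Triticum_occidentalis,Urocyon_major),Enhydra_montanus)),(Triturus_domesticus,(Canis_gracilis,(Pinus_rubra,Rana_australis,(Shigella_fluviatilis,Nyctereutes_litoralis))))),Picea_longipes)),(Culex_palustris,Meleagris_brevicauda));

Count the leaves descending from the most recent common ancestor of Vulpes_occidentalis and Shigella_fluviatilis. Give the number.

The MRCA of Vulpes_occidentalis and Shigella_fluviatilis is the node subtending (((Acinonyx_fluviatilis,Mus_minor),((Zea_albus,(Bacillus_albus,Carpinus_niger,((Vulpes_occidentalis,Passer_nanus),Drosophila_sapiens))),Microtus_robustus)),((Salmonella_australis,(Homo_viridis,(Sciurus_sapiens,Felis_bicolor)),((Triticum_occidentalis,Urocyon_major),Enhydra_montanus)),(Triturus_domesticus,(Canis_gracilis,(Pinus_rubra,Rana_australis,(Shigella_fluviatilis,Nyctereutes_litoralis))))),Picea_longipes).
That clade contains 23 terminal taxa: Acinonyx_fluviatilis, Bacillus_albus, Canis_gracilis, Carpinus_niger, Drosophila_sapiens, Enhydra_montanus, Felis_bicolor, Homo_viridis, Microtus_robustus, Mus_minor, Nyctereutes_litoralis, Passer_nanus, Picea_longipes, Pinus_rubra, Rana_australis, Salmonella_australis, Sciurus_sapiens, Shigella_fluviatilis, Triticum_occidentalis, Triturus_domesticus, Urocyon_major, Vulpes_occidentalis, Zea_albus.

23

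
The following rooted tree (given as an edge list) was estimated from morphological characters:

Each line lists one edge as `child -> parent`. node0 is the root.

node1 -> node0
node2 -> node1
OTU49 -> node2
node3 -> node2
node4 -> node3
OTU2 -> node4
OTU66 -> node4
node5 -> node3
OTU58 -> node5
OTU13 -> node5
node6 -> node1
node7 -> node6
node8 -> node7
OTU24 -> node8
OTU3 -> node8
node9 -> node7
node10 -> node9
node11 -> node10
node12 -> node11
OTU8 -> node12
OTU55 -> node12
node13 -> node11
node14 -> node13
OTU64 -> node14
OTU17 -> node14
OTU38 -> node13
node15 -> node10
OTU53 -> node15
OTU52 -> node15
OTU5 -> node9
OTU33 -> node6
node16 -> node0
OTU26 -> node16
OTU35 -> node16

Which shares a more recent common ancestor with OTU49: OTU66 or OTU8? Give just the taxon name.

OTU66

The MRCA of OTU49 and OTU66 subtends (OTU49,((OTU2,OTU66),(OTU58,OTU13))) (5 taxa).
The MRCA of OTU49 and OTU8 subtends ((OTU49,((OTU2,OTU66),(OTU58,OTU13))),(((OTU24,OTU3),((((OTU8,OTU55),((OTU64,OTU17),OTU38)),(OTU53,OTU52)),OTU5)),OTU33)) (16 taxa).
The first is nested inside the second, so OTU49 shares a more recent common ancestor with OTU66.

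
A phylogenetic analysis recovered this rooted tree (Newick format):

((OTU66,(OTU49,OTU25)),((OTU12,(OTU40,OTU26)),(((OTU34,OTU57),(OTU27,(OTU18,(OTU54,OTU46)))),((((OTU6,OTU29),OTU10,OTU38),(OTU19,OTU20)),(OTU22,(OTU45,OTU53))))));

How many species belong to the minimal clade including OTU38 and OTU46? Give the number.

15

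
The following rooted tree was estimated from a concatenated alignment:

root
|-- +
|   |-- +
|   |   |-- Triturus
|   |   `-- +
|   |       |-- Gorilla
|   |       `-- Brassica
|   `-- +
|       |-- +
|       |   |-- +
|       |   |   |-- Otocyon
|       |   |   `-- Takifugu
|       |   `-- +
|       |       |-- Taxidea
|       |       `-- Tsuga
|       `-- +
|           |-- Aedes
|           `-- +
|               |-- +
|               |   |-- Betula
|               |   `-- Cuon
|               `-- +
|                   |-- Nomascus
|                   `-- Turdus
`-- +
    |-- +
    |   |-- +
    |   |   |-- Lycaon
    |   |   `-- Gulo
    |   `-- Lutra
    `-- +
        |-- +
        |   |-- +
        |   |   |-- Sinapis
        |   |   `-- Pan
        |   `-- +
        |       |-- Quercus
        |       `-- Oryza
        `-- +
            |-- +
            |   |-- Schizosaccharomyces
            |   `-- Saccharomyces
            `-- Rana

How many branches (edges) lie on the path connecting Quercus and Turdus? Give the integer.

11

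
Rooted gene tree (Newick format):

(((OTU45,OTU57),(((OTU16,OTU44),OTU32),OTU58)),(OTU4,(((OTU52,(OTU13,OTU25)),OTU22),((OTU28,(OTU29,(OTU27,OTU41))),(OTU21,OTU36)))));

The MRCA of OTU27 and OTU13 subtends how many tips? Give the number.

10

The MRCA of OTU27 and OTU13 is the node subtending (((OTU52,(OTU13,OTU25)),OTU22),((OTU28,(OTU29,(OTU27,OTU41))),(OTU21,OTU36))).
That clade contains 10 terminal taxa: OTU13, OTU21, OTU22, OTU25, OTU27, OTU28, OTU29, OTU36, OTU41, OTU52.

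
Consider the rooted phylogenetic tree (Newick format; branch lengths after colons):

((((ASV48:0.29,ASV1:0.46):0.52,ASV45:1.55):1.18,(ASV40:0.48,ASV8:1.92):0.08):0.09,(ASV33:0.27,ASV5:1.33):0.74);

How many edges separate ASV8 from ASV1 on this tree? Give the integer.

The MRCA of ASV8 and ASV1 is the node subtending (((ASV48,ASV1),ASV45),(ASV40,ASV8)).
From ASV8 up to that node: 2 branches. From ASV1 up to the same node: 3 branches. Total: 2 + 3 = 5.

5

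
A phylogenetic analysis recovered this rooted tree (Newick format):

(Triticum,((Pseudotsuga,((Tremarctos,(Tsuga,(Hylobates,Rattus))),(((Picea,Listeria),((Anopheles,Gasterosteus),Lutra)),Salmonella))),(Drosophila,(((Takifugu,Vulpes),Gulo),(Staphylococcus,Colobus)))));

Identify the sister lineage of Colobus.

Colobus attaches to the tree at the node subtending (Staphylococcus,Colobus).
The other lineage descending from that same node — the sister group — is the single tip Staphylococcus.

Staphylococcus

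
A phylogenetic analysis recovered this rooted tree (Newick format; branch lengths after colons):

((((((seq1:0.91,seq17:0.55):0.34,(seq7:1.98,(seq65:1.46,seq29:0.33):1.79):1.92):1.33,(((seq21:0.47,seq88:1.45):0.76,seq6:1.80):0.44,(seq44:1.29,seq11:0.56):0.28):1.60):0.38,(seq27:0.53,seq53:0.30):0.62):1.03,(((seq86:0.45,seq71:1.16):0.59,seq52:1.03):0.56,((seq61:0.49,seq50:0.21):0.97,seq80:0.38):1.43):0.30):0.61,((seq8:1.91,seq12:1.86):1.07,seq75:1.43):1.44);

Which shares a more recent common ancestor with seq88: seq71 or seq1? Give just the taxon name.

seq1

The MRCA of seq88 and seq1 subtends (((seq1,seq17),(seq7,(seq65,seq29))),(((seq21,seq88),seq6),(seq44,seq11))) (10 taxa).
The MRCA of seq88 and seq71 subtends (((((seq1,seq17),(seq7,(seq65,seq29))),(((seq21,seq88),seq6),(seq44,seq11))),(seq27,seq53)),(((seq86,seq71),seq52),((seq61,seq50),seq80))) (18 taxa).
The first is nested inside the second, so seq88 shares a more recent common ancestor with seq1.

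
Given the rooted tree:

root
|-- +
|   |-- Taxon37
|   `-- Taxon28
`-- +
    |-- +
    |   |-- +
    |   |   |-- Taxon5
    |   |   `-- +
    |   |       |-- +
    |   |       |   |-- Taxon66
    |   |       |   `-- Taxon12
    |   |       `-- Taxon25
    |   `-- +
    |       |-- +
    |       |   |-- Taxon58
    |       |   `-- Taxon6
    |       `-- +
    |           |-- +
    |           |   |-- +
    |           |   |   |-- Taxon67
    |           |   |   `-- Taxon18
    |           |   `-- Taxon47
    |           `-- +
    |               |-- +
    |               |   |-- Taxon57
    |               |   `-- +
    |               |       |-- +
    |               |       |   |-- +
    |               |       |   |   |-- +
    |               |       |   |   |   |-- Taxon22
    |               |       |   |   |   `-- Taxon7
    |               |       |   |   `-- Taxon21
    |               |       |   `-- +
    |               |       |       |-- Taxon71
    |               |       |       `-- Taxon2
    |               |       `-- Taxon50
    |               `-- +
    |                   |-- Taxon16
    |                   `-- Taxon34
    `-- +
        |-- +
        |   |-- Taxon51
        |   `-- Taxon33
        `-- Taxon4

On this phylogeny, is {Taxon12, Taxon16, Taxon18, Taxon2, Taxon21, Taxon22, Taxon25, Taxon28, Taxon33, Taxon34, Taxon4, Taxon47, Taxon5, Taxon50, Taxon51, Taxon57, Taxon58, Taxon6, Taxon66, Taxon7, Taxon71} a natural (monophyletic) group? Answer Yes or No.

No

The MRCA of the listed taxa is the root, so the smallest clade containing them is the whole tree.
That clade also contains Taxon37, Taxon67, which are not in the proposed group, so the group is not monophyletic.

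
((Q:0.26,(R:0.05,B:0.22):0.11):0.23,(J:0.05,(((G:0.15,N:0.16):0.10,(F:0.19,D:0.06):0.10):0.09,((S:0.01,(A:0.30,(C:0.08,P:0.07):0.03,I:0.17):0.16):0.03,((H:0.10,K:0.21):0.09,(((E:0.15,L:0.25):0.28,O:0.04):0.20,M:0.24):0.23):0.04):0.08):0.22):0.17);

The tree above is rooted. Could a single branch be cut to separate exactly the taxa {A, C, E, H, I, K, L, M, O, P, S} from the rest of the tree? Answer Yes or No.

Yes

The most recent common ancestor of these taxa subtends ((S,(A,(C,P),I)),((H,K),(((E,L),O),M))).
That clade has exactly 11 tips — every listed taxon and nothing else — so the group is monophyletic.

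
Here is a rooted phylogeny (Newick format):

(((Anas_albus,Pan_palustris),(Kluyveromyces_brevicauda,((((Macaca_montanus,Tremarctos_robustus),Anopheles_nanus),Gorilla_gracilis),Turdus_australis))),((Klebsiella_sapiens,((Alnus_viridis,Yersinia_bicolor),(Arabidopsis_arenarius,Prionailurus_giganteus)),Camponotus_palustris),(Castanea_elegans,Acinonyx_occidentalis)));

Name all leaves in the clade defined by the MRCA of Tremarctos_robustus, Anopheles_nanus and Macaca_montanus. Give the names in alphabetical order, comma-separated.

Anopheles_nanus, Macaca_montanus, Tremarctos_robustus

Tracing Tremarctos_robustus: it sits inside (Macaca_montanus,Tremarctos_robustus).
Tracing Anopheles_nanus: it sits inside ((Macaca_montanus,Tremarctos_robustus),Anopheles_nanus).
Tracing Macaca_montanus: it sits inside (Macaca_montanus,Tremarctos_robustus).
The smallest clade enclosing all 3 is ((Macaca_montanus,Tremarctos_robustus),Anopheles_nanus); the answer is its 3 terminal taxa in alphabetical order.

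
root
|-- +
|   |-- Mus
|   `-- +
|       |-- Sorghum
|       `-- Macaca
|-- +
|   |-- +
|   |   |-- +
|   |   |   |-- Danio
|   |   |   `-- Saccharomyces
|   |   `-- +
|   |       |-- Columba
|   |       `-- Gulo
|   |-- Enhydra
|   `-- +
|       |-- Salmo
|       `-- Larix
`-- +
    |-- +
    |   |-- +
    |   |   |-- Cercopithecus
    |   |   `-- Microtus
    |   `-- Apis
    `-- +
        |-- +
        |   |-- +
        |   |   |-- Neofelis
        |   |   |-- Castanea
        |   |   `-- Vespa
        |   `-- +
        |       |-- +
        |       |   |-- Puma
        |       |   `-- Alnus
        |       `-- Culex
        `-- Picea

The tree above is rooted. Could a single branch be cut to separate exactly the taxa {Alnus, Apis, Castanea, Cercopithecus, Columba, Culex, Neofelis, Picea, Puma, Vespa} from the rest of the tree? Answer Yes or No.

No

The MRCA of the listed taxa is the root, so the smallest clade containing them is the whole tree.
That clade also contains Danio, Enhydra, Gulo, Larix, Macaca, Microtus, Mus, Saccharomyces, Salmo, Sorghum, which are not in the proposed group, so the group is not monophyletic.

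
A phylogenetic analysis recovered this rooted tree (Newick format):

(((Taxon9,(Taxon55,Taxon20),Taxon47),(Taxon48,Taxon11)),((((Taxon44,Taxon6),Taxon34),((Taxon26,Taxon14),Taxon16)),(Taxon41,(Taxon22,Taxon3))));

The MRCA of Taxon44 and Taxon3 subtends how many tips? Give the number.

The MRCA of Taxon44 and Taxon3 is the node subtending ((((Taxon44,Taxon6),Taxon34),((Taxon26,Taxon14),Taxon16)),(Taxon41,(Taxon22,Taxon3))).
That clade contains 9 terminal taxa: Taxon14, Taxon16, Taxon22, Taxon26, Taxon3, Taxon34, Taxon41, Taxon44, Taxon6.

9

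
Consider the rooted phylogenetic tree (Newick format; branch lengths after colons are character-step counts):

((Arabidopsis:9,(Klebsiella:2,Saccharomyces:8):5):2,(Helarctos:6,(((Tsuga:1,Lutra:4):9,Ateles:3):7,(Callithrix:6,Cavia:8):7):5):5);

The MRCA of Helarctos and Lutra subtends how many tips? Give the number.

The MRCA of Helarctos and Lutra is the node subtending (Helarctos,(((Tsuga,Lutra),Ateles),(Callithrix,Cavia))).
That clade contains 6 terminal taxa: Ateles, Callithrix, Cavia, Helarctos, Lutra, Tsuga.

6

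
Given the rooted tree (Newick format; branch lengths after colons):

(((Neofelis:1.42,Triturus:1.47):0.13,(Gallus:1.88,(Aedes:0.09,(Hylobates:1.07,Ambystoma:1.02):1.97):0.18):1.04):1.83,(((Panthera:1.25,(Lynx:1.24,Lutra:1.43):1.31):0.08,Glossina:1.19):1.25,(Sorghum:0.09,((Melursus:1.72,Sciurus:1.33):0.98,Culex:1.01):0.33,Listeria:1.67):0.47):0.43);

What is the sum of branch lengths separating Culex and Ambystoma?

8.28

The path runs Culex → … → MRCA → … → Ambystoma; the MRCA is the root of the tree.
Branch lengths along that path: 1.01 + 0.33 + 0.47 + 0.43 + 1.83 + 1.04 + 0.18 + 1.97 + 1.02 = 8.28.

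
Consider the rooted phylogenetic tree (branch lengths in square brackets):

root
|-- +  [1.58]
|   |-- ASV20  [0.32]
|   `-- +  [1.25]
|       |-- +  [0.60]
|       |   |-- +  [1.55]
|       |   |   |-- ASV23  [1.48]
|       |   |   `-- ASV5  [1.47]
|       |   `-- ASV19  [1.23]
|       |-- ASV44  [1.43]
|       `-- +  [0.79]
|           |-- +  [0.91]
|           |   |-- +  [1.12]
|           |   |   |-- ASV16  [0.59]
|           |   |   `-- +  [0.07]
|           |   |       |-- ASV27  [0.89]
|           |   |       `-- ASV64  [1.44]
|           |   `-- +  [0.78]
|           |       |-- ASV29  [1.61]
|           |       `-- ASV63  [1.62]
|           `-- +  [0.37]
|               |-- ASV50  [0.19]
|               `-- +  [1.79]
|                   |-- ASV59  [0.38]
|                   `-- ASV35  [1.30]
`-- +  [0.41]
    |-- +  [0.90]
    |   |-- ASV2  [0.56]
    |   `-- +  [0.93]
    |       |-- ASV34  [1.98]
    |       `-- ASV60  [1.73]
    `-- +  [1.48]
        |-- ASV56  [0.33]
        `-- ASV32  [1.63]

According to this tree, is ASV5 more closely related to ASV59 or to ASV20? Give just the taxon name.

ASV59

The MRCA of ASV5 and ASV59 subtends (((ASV23,ASV5),ASV19),ASV44,(((ASV16,(ASV27,ASV64)),(ASV29,ASV63)),(ASV50,(ASV59,ASV35)))) (12 taxa).
The MRCA of ASV5 and ASV20 subtends (ASV20,(((ASV23,ASV5),ASV19),ASV44,(((ASV16,(ASV27,ASV64)),(ASV29,ASV63)),(ASV50,(ASV59,ASV35))))) (13 taxa).
The first is nested inside the second, so ASV5 shares a more recent common ancestor with ASV59.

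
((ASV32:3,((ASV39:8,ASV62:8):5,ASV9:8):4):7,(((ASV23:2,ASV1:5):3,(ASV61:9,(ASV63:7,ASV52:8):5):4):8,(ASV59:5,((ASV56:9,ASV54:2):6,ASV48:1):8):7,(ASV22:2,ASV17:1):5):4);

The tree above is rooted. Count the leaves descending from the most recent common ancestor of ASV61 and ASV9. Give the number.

15

The MRCA of ASV61 and ASV9 is the root, so the clade is the entire tree.
That clade contains 15 terminal taxa: ASV1, ASV17, ASV22, ASV23, ASV32, ASV39, ASV48, ASV52, ASV54, ASV56, ASV59, ASV61, ASV62, ASV63, ASV9.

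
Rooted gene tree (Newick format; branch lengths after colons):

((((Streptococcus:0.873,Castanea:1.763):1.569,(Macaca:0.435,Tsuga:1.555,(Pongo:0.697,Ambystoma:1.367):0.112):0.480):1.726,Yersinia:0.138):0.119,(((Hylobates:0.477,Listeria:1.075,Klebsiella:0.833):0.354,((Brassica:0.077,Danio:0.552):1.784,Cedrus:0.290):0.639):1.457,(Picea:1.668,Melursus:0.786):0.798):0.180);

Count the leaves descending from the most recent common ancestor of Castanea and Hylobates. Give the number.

15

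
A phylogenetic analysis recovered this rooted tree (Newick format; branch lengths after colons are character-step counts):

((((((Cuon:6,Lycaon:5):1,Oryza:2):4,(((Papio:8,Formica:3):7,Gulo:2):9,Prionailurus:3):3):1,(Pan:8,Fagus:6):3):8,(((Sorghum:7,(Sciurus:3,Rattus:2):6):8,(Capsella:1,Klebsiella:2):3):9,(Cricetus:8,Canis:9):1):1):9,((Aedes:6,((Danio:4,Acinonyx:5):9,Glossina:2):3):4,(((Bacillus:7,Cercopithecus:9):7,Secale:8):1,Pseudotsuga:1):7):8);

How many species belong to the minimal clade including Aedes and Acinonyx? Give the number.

The MRCA of Aedes and Acinonyx is the node subtending (Aedes,((Danio,Acinonyx),Glossina)).
That clade contains 4 terminal taxa: Acinonyx, Aedes, Danio, Glossina.

4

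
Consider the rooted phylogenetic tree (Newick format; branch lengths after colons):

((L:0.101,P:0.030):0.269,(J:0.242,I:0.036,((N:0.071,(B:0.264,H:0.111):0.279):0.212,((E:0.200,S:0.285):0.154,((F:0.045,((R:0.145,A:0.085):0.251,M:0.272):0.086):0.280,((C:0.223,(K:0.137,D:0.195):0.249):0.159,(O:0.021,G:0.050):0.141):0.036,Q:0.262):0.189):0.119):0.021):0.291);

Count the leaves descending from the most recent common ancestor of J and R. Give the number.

The MRCA of J and R is the node subtending (J,I,((N,(B,H)),((E,S),((F,((R,A),M)),((C,(K,D)),(O,G)),Q)))).
That clade contains 17 terminal taxa: A, B, C, D, E, F, G, H, I, J, K, M, N, O, Q, R, S.

17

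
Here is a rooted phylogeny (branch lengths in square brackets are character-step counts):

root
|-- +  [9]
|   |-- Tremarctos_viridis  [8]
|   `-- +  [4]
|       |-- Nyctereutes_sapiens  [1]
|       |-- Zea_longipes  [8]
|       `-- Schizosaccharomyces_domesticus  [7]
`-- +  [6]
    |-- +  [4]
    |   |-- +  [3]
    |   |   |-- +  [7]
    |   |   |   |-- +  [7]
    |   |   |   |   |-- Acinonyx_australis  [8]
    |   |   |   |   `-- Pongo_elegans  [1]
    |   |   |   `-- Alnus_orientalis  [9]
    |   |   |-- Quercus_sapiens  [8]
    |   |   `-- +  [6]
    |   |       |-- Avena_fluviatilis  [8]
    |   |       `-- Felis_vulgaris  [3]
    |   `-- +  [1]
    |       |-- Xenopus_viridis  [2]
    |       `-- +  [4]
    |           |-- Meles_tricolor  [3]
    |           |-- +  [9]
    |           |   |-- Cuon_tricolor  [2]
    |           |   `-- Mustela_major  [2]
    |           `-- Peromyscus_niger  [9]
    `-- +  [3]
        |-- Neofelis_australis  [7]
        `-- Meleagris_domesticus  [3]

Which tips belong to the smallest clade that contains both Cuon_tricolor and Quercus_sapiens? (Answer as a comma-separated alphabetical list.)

Tracing Cuon_tricolor: it sits inside (Cuon_tricolor,Mustela_major).
Tracing Quercus_sapiens: it sits inside (((Acinonyx_australis,Pongo_elegans),Alnus_orientalis),Quercus_sapiens,(Avena_fluviatilis,Felis_vulgaris)).
The smallest clade enclosing both is ((((Acinonyx_australis,Pongo_elegans),Alnus_orientalis),Quercus_sapiens,(Avena_fluviatilis,Felis_vulgaris)),(Xenopus_viridis,(Meles_tricolor,(Cuon_tricolor,Mustela_major),Peromyscus_niger))); the answer is its 11 terminal taxa in alphabetical order.

Acinonyx_australis, Alnus_orientalis, Avena_fluviatilis, Cuon_tricolor, Felis_vulgaris, Meles_tricolor, Mustela_major, Peromyscus_niger, Pongo_elegans, Quercus_sapiens, Xenopus_viridis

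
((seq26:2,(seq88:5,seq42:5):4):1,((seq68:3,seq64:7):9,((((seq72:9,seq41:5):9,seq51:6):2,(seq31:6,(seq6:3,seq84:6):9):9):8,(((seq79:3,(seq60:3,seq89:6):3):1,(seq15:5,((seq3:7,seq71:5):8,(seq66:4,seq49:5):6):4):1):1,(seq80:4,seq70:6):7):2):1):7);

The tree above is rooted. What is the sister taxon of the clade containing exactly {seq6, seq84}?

The clade containing exactly {seq6, seq84} attaches to the tree at the node subtending (seq31,(seq6,seq84)).
The other lineage descending from that same node — the sister group — is the single tip seq31.

seq31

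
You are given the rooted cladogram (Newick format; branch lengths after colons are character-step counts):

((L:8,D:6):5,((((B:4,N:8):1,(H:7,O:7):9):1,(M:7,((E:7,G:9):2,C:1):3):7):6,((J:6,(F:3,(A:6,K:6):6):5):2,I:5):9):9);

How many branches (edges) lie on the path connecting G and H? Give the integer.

The MRCA of G and H is the node subtending (((B,N),(H,O)),(M,((E,G),C))).
From G up to that node: 4 branches. From H up to the same node: 3 branches. Total: 4 + 3 = 7.

7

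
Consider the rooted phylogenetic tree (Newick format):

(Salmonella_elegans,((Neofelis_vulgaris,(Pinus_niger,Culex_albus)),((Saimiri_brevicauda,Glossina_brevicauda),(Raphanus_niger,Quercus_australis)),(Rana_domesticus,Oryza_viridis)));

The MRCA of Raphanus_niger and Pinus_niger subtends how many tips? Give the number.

The MRCA of Raphanus_niger and Pinus_niger is the node subtending ((Neofelis_vulgaris,(Pinus_niger,Culex_albus)),((Saimiri_brevicauda,Glossina_brevicauda),(Raphanus_niger,Quercus_australis)),(Rana_domesticus,Oryza_viridis)).
That clade contains 9 terminal taxa: Culex_albus, Glossina_brevicauda, Neofelis_vulgaris, Oryza_viridis, Pinus_niger, Quercus_australis, Rana_domesticus, Raphanus_niger, Saimiri_brevicauda.

9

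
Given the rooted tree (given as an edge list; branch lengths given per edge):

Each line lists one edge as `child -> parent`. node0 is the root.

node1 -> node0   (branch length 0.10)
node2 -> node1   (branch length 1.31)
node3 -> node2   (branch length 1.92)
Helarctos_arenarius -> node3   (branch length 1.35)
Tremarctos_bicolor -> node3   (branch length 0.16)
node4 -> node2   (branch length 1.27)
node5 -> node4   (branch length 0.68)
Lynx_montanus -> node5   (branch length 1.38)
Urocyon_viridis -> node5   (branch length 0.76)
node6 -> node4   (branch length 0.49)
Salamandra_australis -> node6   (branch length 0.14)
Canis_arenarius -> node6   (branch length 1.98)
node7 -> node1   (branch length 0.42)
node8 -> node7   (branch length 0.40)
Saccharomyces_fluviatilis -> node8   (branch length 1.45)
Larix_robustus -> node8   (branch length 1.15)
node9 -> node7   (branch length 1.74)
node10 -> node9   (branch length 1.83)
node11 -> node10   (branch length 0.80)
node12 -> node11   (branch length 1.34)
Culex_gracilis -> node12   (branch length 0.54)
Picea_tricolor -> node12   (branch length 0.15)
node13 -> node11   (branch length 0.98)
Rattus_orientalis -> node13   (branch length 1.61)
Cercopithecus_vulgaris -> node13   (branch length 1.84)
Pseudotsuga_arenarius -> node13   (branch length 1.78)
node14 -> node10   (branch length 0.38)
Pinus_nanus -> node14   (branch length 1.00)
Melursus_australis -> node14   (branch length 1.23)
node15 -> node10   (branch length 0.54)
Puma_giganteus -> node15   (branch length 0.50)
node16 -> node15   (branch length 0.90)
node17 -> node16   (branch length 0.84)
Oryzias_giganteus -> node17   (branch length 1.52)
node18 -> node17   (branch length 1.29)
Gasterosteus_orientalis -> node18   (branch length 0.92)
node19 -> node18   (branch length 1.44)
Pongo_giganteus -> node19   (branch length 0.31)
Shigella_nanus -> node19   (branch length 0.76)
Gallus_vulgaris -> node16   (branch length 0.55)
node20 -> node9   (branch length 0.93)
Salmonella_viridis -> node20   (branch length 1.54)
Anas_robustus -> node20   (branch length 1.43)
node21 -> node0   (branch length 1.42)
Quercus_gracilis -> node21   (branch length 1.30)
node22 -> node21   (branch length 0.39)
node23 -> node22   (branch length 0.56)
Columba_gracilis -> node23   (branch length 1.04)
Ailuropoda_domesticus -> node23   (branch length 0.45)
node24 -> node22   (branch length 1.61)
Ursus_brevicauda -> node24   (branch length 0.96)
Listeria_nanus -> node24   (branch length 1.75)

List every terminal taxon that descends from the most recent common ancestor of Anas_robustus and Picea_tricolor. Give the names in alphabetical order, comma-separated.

Tracing Anas_robustus: it sits inside (Salmonella_viridis,Anas_robustus).
Tracing Picea_tricolor: it sits inside (Culex_gracilis,Picea_tricolor).
The smallest clade enclosing both is ((((Culex_gracilis,Picea_tricolor),(Rattus_orientalis,Cercopithecus_vulgaris,Pseudotsuga_arenarius)),(Pinus_nanus,Melursus_australis),(Puma_giganteus,((Oryzias_giganteus,(Gasterosteus_orientalis,(Pongo_giganteus,Shigella_nanus))),Gallus_vulgaris))),(Salmonella_viridis,Anas_robustus)); the answer is its 15 terminal taxa in alphabetical order.

Anas_robustus, Cercopithecus_vulgaris, Culex_gracilis, Gallus_vulgaris, Gasterosteus_orientalis, Melursus_australis, Oryzias_giganteus, Picea_tricolor, Pinus_nanus, Pongo_giganteus, Pseudotsuga_arenarius, Puma_giganteus, Rattus_orientalis, Salmonella_viridis, Shigella_nanus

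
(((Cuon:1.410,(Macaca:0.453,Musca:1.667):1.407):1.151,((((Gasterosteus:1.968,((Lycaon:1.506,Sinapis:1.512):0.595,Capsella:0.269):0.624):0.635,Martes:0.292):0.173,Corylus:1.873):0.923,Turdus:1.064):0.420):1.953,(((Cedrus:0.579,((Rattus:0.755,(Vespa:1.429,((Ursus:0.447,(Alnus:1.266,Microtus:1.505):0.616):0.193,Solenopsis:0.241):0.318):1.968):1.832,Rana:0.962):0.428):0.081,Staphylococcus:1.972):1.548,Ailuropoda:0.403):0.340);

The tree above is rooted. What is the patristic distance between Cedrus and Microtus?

The path runs Cedrus → … → MRCA → … → Microtus; the MRCA is the node subtending (Cedrus,((Rattus,(Vespa,((Ursus,(Alnus,Microtus)),Solenopsis))),Rana)).
Branch lengths along that path: 0.579 + 0.428 + 1.832 + 1.968 + 0.318 + 0.193 + 0.616 + 1.505 = 7.439.

7.439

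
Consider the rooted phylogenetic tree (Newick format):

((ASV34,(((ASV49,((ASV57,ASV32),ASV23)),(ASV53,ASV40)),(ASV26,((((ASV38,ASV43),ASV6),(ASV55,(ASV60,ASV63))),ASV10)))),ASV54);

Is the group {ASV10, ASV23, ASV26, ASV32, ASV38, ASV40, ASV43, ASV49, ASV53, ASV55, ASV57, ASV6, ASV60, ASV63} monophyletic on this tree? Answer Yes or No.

Yes

The most recent common ancestor of these taxa subtends (((ASV49,((ASV57,ASV32),ASV23)),(ASV53,ASV40)),(ASV26,((((ASV38,ASV43),ASV6),(ASV55,(ASV60,ASV63))),ASV10))).
That clade has exactly 14 tips — every listed taxon and nothing else — so the group is monophyletic.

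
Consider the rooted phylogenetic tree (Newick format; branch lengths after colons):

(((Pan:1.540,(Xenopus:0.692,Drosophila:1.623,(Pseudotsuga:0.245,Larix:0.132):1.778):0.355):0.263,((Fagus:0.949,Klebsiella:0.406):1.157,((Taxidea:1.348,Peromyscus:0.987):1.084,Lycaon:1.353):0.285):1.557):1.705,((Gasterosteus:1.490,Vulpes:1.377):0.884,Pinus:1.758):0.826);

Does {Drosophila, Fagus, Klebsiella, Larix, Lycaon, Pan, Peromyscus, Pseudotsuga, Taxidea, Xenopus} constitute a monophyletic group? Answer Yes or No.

Yes

The most recent common ancestor of these taxa subtends ((Pan,(Xenopus,Drosophila,(Pseudotsuga,Larix))),((Fagus,Klebsiella),((Taxidea,Peromyscus),Lycaon))).
That clade has exactly 10 tips — every listed taxon and nothing else — so the group is monophyletic.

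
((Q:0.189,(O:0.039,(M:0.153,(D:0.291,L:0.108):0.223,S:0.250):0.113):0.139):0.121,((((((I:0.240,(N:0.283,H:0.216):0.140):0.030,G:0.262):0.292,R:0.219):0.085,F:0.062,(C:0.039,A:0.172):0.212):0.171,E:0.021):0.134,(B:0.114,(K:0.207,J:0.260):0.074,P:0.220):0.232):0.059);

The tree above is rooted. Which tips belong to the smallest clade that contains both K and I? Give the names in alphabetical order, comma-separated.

A, B, C, E, F, G, H, I, J, K, N, P, R

Tracing K: it sits inside (K,J).
Tracing I: it sits inside (I,(N,H)).
The smallest clade enclosing both is ((((((I,(N,H)),G),R),F,(C,A)),E),(B,(K,J),P)); the answer is its 13 terminal taxa in alphabetical order.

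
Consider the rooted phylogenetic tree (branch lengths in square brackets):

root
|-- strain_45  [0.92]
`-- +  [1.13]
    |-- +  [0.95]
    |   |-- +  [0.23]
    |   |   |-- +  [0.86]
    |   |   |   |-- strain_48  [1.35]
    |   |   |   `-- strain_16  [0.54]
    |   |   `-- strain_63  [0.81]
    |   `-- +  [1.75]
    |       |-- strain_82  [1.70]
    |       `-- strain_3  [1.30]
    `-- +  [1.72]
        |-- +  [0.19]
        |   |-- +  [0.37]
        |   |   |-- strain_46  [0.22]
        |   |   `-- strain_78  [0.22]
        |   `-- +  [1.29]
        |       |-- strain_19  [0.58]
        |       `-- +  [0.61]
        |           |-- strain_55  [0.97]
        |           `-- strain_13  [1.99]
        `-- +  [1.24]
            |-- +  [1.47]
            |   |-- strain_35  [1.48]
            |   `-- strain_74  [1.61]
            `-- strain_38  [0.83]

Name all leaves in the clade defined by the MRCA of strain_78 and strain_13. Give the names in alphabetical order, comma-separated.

strain_13, strain_19, strain_46, strain_55, strain_78

Tracing strain_78: it sits inside (strain_46,strain_78).
Tracing strain_13: it sits inside (strain_55,strain_13).
The smallest clade enclosing both is ((strain_46,strain_78),(strain_19,(strain_55,strain_13))); the answer is its 5 terminal taxa in alphabetical order.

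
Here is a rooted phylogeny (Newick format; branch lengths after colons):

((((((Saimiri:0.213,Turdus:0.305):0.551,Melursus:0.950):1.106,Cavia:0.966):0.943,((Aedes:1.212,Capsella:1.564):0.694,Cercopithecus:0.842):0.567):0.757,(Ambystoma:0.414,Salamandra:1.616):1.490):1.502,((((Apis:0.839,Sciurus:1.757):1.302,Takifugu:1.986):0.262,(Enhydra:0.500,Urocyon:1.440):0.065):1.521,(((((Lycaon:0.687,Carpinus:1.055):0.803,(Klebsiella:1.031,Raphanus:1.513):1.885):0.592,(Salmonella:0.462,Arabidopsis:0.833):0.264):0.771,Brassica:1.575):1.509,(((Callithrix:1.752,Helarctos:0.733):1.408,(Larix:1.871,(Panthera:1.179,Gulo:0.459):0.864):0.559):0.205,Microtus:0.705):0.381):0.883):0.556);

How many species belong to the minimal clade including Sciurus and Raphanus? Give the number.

The MRCA of Sciurus and Raphanus is the node subtending ((((Apis,Sciurus),Takifugu),(Enhydra,Urocyon)),(((((Lycaon,Carpinus),(Klebsiella,Raphanus)),(Salmonella,Arabidopsis)),Brassica),(((Callithrix,Helarctos),(Larix,(Panthera,Gulo))),Microtus))).
That clade contains 18 terminal taxa: Apis, Arabidopsis, Brassica, Callithrix, Carpinus, Enhydra, Gulo, Helarctos, Klebsiella, Larix, Lycaon, Microtus, Panthera, Raphanus, Salmonella, Sciurus, Takifugu, Urocyon.

18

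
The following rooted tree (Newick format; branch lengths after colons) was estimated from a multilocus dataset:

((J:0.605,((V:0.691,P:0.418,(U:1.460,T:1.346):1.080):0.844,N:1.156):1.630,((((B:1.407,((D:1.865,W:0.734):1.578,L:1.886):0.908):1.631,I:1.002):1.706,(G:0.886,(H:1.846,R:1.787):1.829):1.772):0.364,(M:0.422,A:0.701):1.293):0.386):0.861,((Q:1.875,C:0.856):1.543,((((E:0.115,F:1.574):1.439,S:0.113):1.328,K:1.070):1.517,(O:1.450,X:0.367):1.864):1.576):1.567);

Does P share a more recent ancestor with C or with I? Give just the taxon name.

I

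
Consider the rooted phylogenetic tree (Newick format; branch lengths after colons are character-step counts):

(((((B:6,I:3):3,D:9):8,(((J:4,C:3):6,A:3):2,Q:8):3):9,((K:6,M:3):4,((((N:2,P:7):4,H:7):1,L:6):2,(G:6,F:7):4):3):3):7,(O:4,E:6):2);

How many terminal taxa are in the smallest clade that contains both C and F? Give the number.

15

The MRCA of C and F is the node subtending ((((B,I),D),(((J,C),A),Q)),((K,M),((((N,P),H),L),(G,F)))).
That clade contains 15 terminal taxa: A, B, C, D, F, G, H, I, J, K, L, M, N, P, Q.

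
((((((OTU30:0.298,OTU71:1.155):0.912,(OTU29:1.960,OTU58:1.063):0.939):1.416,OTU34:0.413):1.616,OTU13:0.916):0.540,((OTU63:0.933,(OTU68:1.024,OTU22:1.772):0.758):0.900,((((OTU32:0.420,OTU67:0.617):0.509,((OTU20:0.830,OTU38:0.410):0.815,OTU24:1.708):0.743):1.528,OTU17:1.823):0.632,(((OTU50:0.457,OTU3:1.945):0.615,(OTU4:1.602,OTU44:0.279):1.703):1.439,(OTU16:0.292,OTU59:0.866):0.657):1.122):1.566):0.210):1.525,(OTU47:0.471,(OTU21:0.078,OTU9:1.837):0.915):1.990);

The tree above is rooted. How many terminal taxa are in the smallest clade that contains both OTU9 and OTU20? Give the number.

24

The MRCA of OTU9 and OTU20 is the root, so the clade is the entire tree.
That clade contains 24 terminal taxa: OTU13, OTU16, OTU17, OTU20, OTU21, OTU22, OTU24, OTU29, OTU3, OTU30, OTU32, OTU34, OTU38, OTU4, OTU44, OTU47, OTU50, OTU58, OTU59, OTU63, OTU67, OTU68, OTU71, OTU9.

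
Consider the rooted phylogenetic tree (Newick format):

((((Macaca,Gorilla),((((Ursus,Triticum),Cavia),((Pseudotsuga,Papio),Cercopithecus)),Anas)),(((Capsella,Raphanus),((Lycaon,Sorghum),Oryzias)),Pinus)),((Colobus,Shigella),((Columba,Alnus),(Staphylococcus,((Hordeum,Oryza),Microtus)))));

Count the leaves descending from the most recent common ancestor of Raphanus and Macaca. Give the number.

The MRCA of Raphanus and Macaca is the node subtending (((Macaca,Gorilla),((((Ursus,Triticum),Cavia),((Pseudotsuga,Papio),Cercopithecus)),Anas)),(((Capsella,Raphanus),((Lycaon,Sorghum),Oryzias)),Pinus)).
That clade contains 15 terminal taxa: Anas, Capsella, Cavia, Cercopithecus, Gorilla, Lycaon, Macaca, Oryzias, Papio, Pinus, Pseudotsuga, Raphanus, Sorghum, Triticum, Ursus.

15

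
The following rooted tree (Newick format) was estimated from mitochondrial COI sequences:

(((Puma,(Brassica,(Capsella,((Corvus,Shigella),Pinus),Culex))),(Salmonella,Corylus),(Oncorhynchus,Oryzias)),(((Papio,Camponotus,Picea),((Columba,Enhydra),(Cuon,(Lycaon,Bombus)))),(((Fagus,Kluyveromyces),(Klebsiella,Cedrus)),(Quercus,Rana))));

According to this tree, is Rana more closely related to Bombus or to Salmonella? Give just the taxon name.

The MRCA of Rana and Bombus subtends (((Papio,Camponotus,Picea),((Columba,Enhydra),(Cuon,(Lycaon,Bombus)))),(((Fagus,Kluyveromyces),(Klebsiella,Cedrus)),(Quercus,Rana))) (14 taxa).
The MRCA of Rana and Salmonella is the root, subtending the entire tree (25 taxa).
The first is nested inside the second, so Rana shares a more recent common ancestor with Bombus.

Bombus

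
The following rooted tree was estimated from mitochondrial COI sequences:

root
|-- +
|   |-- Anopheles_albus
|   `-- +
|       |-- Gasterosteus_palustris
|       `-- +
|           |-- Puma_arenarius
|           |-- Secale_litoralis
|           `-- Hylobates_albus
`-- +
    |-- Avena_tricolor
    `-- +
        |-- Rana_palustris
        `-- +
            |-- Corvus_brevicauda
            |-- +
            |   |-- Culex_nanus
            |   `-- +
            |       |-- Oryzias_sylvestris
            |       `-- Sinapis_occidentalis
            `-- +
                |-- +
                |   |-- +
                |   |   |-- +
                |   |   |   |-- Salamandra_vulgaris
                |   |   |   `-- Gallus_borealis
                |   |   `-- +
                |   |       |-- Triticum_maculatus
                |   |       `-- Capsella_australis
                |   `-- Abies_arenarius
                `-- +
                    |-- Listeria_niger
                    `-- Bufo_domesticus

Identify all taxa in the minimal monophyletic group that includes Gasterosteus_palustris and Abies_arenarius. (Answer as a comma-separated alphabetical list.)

Abies_arenarius, Anopheles_albus, Avena_tricolor, Bufo_domesticus, Capsella_australis, Corvus_brevicauda, Culex_nanus, Gallus_borealis, Gasterosteus_palustris, Hylobates_albus, Listeria_niger, Oryzias_sylvestris, Puma_arenarius, Rana_palustris, Salamandra_vulgaris, Secale_litoralis, Sinapis_occidentalis, Triticum_maculatus

Tracing Gasterosteus_palustris: it sits inside (Gasterosteus_palustris,(Puma_arenarius,Secale_litoralis,Hylobates_albus)).
Tracing Abies_arenarius: it sits inside (((Salamandra_vulgaris,Gallus_borealis),(Triticum_maculatus,Capsella_australis)),Abies_arenarius).
The smallest clade enclosing both is the whole tree (their MRCA is the root), so the answer is all 18 tips in alphabetical order.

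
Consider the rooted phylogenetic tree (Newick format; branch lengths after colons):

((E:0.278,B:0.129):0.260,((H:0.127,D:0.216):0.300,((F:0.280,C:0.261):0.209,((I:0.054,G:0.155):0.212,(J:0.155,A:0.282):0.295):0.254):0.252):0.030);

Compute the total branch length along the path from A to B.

1.502

The path runs A → … → MRCA → … → B; the MRCA is the root of the tree.
Branch lengths along that path: 0.282 + 0.295 + 0.254 + 0.252 + 0.030 + 0.260 + 0.129 = 1.502.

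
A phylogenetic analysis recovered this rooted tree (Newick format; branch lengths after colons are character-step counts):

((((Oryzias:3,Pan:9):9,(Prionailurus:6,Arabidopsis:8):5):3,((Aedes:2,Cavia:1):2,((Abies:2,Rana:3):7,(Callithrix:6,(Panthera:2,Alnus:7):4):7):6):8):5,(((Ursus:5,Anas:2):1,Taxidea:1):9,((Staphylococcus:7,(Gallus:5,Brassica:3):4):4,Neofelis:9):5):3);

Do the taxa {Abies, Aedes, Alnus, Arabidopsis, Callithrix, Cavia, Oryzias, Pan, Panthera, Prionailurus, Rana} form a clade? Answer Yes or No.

Yes

The most recent common ancestor of these taxa subtends (((Oryzias,Pan),(Prionailurus,Arabidopsis)),((Aedes,Cavia),((Abies,Rana),(Callithrix,(Panthera,Alnus))))).
That clade has exactly 11 tips — every listed taxon and nothing else — so the group is monophyletic.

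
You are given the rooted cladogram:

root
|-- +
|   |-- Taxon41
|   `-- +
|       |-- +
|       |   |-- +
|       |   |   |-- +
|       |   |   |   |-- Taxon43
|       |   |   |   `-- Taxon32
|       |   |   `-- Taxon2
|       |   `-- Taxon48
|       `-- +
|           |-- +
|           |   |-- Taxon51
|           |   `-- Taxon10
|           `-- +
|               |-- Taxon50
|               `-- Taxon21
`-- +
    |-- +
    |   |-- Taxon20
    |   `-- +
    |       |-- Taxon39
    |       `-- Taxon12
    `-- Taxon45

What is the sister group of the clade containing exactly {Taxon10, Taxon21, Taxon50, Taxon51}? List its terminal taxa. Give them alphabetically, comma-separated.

The clade containing exactly {Taxon10, Taxon21, Taxon50, Taxon51} attaches to the tree at the node subtending ((((Taxon43,Taxon32),Taxon2),Taxon48),((Taxon51,Taxon10),(Taxon50,Taxon21))).
The other lineage descending from that same node — the sister group — is (((Taxon43,Taxon32),Taxon2),Taxon48); its 4 tips in alphabetical order are the answer.

Taxon2, Taxon32, Taxon43, Taxon48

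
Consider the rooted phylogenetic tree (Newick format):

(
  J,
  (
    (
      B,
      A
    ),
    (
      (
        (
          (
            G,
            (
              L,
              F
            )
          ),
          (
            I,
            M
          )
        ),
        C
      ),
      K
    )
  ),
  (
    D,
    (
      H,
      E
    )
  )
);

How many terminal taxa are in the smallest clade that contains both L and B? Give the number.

9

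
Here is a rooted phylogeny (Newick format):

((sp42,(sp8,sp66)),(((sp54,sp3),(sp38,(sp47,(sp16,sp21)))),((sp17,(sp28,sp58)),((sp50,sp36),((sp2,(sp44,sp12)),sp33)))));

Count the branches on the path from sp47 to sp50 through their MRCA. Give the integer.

8

The MRCA of sp47 and sp50 is the node subtending (((sp54,sp3),(sp38,(sp47,(sp16,sp21)))),((sp17,(sp28,sp58)),((sp50,sp36),((sp2,(sp44,sp12)),sp33)))).
From sp47 up to that node: 4 branches. From sp50 up to the same node: 4 branches. Total: 4 + 4 = 8.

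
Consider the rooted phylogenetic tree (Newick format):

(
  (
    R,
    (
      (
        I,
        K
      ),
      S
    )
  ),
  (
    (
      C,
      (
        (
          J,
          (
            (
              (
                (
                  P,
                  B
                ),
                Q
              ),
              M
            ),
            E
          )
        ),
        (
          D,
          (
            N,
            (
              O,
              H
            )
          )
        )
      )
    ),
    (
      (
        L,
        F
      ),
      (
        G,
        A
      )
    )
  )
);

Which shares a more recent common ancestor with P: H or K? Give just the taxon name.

The MRCA of P and H subtends ((J,((((P,B),Q),M),E)),(D,(N,(O,H)))) (10 taxa).
The MRCA of P and K is the root, subtending the entire tree (19 taxa).
The first is nested inside the second, so P shares a more recent common ancestor with H.

H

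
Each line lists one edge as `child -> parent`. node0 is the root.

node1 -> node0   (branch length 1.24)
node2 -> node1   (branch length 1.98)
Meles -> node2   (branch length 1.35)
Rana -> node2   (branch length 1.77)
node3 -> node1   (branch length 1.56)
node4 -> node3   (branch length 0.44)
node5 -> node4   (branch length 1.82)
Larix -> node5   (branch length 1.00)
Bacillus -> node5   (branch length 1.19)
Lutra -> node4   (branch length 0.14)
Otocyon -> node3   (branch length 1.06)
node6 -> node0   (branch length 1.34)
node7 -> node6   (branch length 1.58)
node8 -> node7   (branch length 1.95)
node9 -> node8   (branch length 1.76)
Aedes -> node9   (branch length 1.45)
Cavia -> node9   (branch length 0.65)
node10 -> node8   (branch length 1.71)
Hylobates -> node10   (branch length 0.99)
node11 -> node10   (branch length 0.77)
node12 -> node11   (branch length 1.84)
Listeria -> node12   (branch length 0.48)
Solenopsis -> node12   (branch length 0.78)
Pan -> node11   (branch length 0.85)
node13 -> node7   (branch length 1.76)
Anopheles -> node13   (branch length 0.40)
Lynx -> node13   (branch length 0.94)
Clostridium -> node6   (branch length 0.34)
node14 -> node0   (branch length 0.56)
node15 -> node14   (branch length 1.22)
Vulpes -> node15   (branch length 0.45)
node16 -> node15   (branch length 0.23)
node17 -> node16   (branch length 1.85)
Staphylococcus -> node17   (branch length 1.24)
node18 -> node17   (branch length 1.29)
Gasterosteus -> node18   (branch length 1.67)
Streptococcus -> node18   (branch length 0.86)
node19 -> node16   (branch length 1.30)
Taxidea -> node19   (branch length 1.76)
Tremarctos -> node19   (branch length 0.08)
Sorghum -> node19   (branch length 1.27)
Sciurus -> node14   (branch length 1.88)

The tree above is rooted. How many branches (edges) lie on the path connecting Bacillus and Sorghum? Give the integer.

10

The MRCA of Bacillus and Sorghum is the root of the tree.
From Bacillus up to that node: 5 branches. From Sorghum up to the same node: 5 branches. Total: 5 + 5 = 10.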